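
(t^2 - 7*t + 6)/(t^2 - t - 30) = (t - 1)/(t + 5)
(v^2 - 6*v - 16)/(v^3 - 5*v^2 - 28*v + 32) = (v + 2)/(v^2 + 3*v - 4)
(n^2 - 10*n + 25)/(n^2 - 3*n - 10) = (n - 5)/(n + 2)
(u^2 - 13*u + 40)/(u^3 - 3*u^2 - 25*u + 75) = (u - 8)/(u^2 + 2*u - 15)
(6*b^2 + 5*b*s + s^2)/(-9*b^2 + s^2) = (2*b + s)/(-3*b + s)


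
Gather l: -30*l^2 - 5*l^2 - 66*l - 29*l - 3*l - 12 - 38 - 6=-35*l^2 - 98*l - 56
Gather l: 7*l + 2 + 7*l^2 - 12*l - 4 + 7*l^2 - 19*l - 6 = 14*l^2 - 24*l - 8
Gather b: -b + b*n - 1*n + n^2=b*(n - 1) + n^2 - n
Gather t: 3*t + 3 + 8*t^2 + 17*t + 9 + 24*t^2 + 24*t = 32*t^2 + 44*t + 12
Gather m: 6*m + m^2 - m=m^2 + 5*m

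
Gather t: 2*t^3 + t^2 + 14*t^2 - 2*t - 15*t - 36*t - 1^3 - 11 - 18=2*t^3 + 15*t^2 - 53*t - 30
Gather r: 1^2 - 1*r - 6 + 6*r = 5*r - 5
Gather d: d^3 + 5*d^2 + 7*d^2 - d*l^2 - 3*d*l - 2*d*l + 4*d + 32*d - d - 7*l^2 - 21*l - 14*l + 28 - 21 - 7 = d^3 + 12*d^2 + d*(-l^2 - 5*l + 35) - 7*l^2 - 35*l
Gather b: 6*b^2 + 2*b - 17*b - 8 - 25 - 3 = 6*b^2 - 15*b - 36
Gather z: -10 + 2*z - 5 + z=3*z - 15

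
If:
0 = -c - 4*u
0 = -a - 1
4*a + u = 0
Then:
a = -1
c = -16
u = 4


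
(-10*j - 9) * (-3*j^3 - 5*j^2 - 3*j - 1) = 30*j^4 + 77*j^3 + 75*j^2 + 37*j + 9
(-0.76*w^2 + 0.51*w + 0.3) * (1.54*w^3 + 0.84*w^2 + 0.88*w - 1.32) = -1.1704*w^5 + 0.147*w^4 + 0.2216*w^3 + 1.704*w^2 - 0.4092*w - 0.396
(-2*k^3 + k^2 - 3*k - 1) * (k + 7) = -2*k^4 - 13*k^3 + 4*k^2 - 22*k - 7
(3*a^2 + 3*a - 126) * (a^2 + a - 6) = 3*a^4 + 6*a^3 - 141*a^2 - 144*a + 756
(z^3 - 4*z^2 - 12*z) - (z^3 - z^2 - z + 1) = -3*z^2 - 11*z - 1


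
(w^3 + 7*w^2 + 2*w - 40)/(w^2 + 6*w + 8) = (w^2 + 3*w - 10)/(w + 2)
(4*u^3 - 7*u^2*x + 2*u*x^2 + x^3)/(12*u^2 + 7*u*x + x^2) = (u^2 - 2*u*x + x^2)/(3*u + x)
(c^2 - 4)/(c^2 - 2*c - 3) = (4 - c^2)/(-c^2 + 2*c + 3)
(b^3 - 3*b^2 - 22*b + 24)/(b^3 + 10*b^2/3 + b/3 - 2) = 3*(b^3 - 3*b^2 - 22*b + 24)/(3*b^3 + 10*b^2 + b - 6)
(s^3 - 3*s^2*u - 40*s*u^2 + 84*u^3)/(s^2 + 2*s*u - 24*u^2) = (s^2 - 9*s*u + 14*u^2)/(s - 4*u)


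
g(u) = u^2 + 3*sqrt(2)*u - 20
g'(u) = 2*u + 3*sqrt(2)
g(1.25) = -13.13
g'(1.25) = 6.74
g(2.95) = 1.22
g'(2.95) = 10.14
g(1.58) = -10.80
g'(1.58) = 7.40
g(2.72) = -1.06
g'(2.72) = 9.68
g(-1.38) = -23.95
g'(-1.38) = 1.48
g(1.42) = -11.96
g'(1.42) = 7.08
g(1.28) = -12.93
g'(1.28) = 6.80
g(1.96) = -7.84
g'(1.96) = 8.16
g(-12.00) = 73.09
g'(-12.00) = -19.76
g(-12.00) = 73.09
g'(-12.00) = -19.76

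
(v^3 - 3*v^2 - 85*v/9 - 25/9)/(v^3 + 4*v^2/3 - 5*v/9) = (3*v^2 - 14*v - 5)/(v*(3*v - 1))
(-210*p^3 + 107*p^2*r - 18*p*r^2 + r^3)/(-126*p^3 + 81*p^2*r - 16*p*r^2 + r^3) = (5*p - r)/(3*p - r)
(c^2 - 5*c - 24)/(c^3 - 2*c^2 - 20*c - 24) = (-c^2 + 5*c + 24)/(-c^3 + 2*c^2 + 20*c + 24)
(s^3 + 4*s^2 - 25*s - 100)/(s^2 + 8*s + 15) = (s^2 - s - 20)/(s + 3)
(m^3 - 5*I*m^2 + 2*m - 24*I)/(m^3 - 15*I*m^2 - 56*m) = (-m^3 + 5*I*m^2 - 2*m + 24*I)/(m*(-m^2 + 15*I*m + 56))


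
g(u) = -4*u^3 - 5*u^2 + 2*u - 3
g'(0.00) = 2.00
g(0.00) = -3.00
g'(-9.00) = -880.00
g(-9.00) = 2490.00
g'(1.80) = -54.88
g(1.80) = -38.93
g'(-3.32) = -97.07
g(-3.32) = 81.63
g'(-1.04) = -0.58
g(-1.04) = -5.99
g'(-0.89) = 1.39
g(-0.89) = -5.92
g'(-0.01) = 2.10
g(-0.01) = -3.02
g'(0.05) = 1.47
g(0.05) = -2.91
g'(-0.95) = 0.67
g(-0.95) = -5.98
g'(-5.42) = -296.32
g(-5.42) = 476.16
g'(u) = -12*u^2 - 10*u + 2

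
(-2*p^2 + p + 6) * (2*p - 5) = -4*p^3 + 12*p^2 + 7*p - 30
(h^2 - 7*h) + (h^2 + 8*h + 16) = 2*h^2 + h + 16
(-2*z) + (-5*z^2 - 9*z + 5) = -5*z^2 - 11*z + 5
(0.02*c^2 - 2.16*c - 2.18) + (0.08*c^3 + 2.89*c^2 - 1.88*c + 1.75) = 0.08*c^3 + 2.91*c^2 - 4.04*c - 0.43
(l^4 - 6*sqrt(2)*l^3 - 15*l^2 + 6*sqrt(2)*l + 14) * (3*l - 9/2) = 3*l^5 - 18*sqrt(2)*l^4 - 9*l^4/2 - 45*l^3 + 27*sqrt(2)*l^3 + 18*sqrt(2)*l^2 + 135*l^2/2 - 27*sqrt(2)*l + 42*l - 63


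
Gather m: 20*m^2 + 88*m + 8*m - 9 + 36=20*m^2 + 96*m + 27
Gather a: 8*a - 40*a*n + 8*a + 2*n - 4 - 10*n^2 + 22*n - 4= a*(16 - 40*n) - 10*n^2 + 24*n - 8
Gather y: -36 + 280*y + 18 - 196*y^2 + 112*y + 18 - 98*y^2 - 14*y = -294*y^2 + 378*y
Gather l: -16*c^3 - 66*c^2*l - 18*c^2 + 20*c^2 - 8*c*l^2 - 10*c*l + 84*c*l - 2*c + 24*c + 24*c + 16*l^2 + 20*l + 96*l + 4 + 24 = -16*c^3 + 2*c^2 + 46*c + l^2*(16 - 8*c) + l*(-66*c^2 + 74*c + 116) + 28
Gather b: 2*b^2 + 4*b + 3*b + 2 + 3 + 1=2*b^2 + 7*b + 6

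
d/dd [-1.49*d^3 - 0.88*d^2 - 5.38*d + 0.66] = -4.47*d^2 - 1.76*d - 5.38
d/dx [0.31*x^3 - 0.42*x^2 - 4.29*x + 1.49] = 0.93*x^2 - 0.84*x - 4.29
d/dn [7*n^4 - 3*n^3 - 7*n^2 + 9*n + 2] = 28*n^3 - 9*n^2 - 14*n + 9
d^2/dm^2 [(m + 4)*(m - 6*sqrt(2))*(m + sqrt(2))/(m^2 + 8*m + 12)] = 8*(2*m^3 + 5*sqrt(2)*m^3 + 45*sqrt(2)*m^2 - 72*m + 180*sqrt(2)*m - 192 + 300*sqrt(2))/(m^6 + 24*m^5 + 228*m^4 + 1088*m^3 + 2736*m^2 + 3456*m + 1728)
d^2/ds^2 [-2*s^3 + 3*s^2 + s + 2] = 6 - 12*s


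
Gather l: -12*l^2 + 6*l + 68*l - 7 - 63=-12*l^2 + 74*l - 70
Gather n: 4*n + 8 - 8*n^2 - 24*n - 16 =-8*n^2 - 20*n - 8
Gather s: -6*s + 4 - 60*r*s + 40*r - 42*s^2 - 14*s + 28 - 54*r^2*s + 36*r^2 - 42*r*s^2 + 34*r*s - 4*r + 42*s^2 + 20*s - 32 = 36*r^2 - 42*r*s^2 + 36*r + s*(-54*r^2 - 26*r)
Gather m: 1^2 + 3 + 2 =6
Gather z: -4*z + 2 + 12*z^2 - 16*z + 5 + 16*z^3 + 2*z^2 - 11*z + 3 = 16*z^3 + 14*z^2 - 31*z + 10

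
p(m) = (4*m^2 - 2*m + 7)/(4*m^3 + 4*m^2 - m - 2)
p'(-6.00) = -0.05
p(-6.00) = -0.23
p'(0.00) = 2.75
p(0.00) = -3.50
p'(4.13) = -0.04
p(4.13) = 0.19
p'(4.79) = -0.03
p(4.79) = 0.17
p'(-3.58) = -0.24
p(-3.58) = -0.50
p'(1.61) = -0.64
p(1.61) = 0.60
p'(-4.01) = -0.17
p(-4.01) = -0.41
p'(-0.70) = 25.39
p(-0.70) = -14.55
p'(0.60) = -680.44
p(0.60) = -24.46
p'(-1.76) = -3.76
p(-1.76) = -2.37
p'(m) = (8*m - 2)/(4*m^3 + 4*m^2 - m - 2) + (-12*m^2 - 8*m + 1)*(4*m^2 - 2*m + 7)/(4*m^3 + 4*m^2 - m - 2)^2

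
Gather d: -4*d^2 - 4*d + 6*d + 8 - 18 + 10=-4*d^2 + 2*d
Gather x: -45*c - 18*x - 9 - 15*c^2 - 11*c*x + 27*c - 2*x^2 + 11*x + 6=-15*c^2 - 18*c - 2*x^2 + x*(-11*c - 7) - 3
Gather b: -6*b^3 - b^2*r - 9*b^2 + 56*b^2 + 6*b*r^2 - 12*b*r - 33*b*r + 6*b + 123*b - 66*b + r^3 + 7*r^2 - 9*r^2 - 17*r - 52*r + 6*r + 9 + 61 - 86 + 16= -6*b^3 + b^2*(47 - r) + b*(6*r^2 - 45*r + 63) + r^3 - 2*r^2 - 63*r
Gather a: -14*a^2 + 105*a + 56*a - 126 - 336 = -14*a^2 + 161*a - 462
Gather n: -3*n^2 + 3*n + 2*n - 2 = -3*n^2 + 5*n - 2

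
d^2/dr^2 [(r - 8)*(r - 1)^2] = 6*r - 20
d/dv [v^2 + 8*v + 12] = 2*v + 8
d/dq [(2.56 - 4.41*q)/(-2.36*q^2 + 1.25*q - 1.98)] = (-10.4076*q^2 + 12.0832*q + 5.5318)/(5.5696*q^4 - 5.9*q^3 + 10.9081*q^2 - 4.95*q + 3.9204)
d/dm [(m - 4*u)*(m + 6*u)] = 2*m + 2*u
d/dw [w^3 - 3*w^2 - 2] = 3*w*(w - 2)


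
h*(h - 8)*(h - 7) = h^3 - 15*h^2 + 56*h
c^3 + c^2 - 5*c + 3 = (c - 1)^2*(c + 3)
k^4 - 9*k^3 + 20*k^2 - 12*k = k*(k - 6)*(k - 2)*(k - 1)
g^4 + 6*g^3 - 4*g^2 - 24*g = g*(g - 2)*(g + 2)*(g + 6)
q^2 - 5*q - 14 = (q - 7)*(q + 2)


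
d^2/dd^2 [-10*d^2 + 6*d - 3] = -20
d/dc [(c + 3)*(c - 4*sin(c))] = c - (c + 3)*(4*cos(c) - 1) - 4*sin(c)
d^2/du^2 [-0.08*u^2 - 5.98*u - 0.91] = -0.160000000000000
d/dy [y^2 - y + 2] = 2*y - 1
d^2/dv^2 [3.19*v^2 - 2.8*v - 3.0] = 6.38000000000000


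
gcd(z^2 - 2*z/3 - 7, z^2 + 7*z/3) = z + 7/3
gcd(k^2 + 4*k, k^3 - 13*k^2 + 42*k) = k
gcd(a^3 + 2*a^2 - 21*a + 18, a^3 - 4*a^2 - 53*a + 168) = a - 3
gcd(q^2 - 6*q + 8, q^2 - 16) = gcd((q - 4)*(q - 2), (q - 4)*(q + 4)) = q - 4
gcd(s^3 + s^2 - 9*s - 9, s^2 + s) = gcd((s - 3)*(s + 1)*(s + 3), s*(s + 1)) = s + 1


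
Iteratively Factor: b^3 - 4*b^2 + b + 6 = (b + 1)*(b^2 - 5*b + 6) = (b - 2)*(b + 1)*(b - 3)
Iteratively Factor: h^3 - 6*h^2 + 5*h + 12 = (h + 1)*(h^2 - 7*h + 12) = (h - 3)*(h + 1)*(h - 4)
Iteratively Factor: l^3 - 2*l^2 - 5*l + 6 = (l - 3)*(l^2 + l - 2) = (l - 3)*(l - 1)*(l + 2)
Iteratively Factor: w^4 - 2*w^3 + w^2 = (w)*(w^3 - 2*w^2 + w) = w*(w - 1)*(w^2 - w) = w*(w - 1)^2*(w)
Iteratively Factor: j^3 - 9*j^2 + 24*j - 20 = (j - 2)*(j^2 - 7*j + 10) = (j - 2)^2*(j - 5)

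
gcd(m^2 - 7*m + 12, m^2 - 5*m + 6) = m - 3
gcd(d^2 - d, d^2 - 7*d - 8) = 1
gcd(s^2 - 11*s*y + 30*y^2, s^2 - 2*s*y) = 1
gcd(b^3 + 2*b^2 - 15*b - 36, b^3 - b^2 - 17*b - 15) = b + 3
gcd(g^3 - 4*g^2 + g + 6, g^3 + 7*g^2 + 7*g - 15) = 1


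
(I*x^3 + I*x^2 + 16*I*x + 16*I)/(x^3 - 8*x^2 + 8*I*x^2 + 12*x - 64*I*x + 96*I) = I*(x^3 + x^2 + 16*x + 16)/(x^3 + 8*x^2*(-1 + I) + 4*x*(3 - 16*I) + 96*I)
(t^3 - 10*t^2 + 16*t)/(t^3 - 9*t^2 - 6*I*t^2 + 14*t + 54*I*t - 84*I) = t*(t - 8)/(t^2 - t*(7 + 6*I) + 42*I)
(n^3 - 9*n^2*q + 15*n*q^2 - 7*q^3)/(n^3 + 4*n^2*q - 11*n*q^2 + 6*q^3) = (n - 7*q)/(n + 6*q)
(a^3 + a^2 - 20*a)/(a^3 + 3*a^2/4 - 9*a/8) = 8*(a^2 + a - 20)/(8*a^2 + 6*a - 9)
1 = 1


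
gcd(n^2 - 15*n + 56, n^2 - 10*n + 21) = n - 7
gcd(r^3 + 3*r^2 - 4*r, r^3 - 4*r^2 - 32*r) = r^2 + 4*r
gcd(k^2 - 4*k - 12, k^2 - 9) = 1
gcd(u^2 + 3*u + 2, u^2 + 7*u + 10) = u + 2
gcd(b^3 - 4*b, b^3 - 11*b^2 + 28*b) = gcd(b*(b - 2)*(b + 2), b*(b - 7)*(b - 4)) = b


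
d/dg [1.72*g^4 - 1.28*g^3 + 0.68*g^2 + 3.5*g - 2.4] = 6.88*g^3 - 3.84*g^2 + 1.36*g + 3.5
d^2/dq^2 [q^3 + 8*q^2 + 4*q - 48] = 6*q + 16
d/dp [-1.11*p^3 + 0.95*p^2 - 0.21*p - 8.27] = -3.33*p^2 + 1.9*p - 0.21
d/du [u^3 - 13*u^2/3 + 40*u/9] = 3*u^2 - 26*u/3 + 40/9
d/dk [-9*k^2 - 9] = -18*k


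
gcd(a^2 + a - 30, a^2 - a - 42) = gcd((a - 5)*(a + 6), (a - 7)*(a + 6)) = a + 6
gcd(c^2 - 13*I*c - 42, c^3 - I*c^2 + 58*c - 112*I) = c - 7*I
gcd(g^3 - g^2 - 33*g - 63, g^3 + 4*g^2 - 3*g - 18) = g^2 + 6*g + 9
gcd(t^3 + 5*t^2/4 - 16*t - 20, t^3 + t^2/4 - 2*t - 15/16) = t + 5/4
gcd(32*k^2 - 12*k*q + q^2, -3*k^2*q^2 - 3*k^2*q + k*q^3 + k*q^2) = 1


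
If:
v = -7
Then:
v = -7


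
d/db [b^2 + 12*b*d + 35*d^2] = 2*b + 12*d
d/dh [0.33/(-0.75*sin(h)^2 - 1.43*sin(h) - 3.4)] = (0.495*sin(h) + 0.4719)*cos(h)/(0.75*sin(h)^2 + 1.43*sin(h) + 3.4)^2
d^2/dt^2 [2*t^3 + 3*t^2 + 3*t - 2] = 12*t + 6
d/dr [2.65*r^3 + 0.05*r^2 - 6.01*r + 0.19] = 7.95*r^2 + 0.1*r - 6.01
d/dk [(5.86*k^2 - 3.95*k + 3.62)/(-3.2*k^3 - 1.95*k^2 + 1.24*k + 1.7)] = (18.752*k^4 - 25.28*k^3 + 34.3159*k^2 + 34.042*k - 11.2038)/(10.24*k^6 + 12.48*k^5 - 4.1335*k^4 - 15.716*k^3 - 5.0924*k^2 + 4.216*k + 2.89)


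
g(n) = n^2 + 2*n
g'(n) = 2*n + 2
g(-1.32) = -0.90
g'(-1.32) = -0.64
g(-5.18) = 16.47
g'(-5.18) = -8.36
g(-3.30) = 4.29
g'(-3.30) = -4.60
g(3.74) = 21.47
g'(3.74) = 9.48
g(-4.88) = 14.05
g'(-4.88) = -7.76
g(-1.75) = -0.44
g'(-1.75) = -1.50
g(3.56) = 19.79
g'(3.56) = 9.12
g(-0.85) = -0.98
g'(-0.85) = 0.30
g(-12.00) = 120.00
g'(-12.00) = -22.00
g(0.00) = 0.00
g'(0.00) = 2.00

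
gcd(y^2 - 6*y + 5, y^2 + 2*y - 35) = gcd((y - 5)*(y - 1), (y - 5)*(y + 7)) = y - 5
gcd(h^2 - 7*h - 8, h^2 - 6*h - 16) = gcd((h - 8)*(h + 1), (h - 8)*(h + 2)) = h - 8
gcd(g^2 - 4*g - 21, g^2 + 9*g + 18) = g + 3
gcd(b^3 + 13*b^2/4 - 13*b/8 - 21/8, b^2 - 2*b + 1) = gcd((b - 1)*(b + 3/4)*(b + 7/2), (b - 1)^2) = b - 1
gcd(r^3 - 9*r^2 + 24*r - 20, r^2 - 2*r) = r - 2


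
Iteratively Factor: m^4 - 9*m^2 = (m + 3)*(m^3 - 3*m^2) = (m - 3)*(m + 3)*(m^2) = m*(m - 3)*(m + 3)*(m)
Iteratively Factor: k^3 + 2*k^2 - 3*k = (k + 3)*(k^2 - k) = (k - 1)*(k + 3)*(k)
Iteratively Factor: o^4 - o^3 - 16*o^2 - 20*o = (o + 2)*(o^3 - 3*o^2 - 10*o) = (o + 2)^2*(o^2 - 5*o) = (o - 5)*(o + 2)^2*(o)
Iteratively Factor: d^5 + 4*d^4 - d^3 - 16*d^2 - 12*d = (d + 1)*(d^4 + 3*d^3 - 4*d^2 - 12*d) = d*(d + 1)*(d^3 + 3*d^2 - 4*d - 12) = d*(d + 1)*(d + 2)*(d^2 + d - 6) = d*(d - 2)*(d + 1)*(d + 2)*(d + 3)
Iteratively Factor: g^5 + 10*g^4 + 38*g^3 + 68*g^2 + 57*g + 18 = (g + 3)*(g^4 + 7*g^3 + 17*g^2 + 17*g + 6) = (g + 3)^2*(g^3 + 4*g^2 + 5*g + 2) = (g + 1)*(g + 3)^2*(g^2 + 3*g + 2) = (g + 1)*(g + 2)*(g + 3)^2*(g + 1)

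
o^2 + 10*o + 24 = (o + 4)*(o + 6)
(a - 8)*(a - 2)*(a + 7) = a^3 - 3*a^2 - 54*a + 112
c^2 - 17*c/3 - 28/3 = (c - 7)*(c + 4/3)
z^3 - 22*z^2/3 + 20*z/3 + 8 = (z - 6)*(z - 2)*(z + 2/3)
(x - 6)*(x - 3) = x^2 - 9*x + 18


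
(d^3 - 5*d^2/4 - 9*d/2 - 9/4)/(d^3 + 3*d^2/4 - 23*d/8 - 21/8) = 2*(4*d^2 - 9*d - 9)/(8*d^2 - 2*d - 21)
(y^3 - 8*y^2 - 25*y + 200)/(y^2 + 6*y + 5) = (y^2 - 13*y + 40)/(y + 1)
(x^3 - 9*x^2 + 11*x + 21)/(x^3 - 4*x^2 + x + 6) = (x - 7)/(x - 2)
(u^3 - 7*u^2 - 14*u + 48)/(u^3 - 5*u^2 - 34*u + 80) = (u + 3)/(u + 5)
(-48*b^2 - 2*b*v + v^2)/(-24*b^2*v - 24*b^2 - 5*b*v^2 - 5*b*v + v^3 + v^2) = (6*b + v)/(3*b*v + 3*b + v^2 + v)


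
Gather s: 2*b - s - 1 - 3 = 2*b - s - 4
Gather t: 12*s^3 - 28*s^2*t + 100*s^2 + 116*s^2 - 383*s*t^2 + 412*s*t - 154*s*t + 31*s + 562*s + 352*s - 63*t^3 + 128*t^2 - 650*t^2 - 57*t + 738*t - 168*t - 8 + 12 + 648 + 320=12*s^3 + 216*s^2 + 945*s - 63*t^3 + t^2*(-383*s - 522) + t*(-28*s^2 + 258*s + 513) + 972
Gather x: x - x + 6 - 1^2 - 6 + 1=0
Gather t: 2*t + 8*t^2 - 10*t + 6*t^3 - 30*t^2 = 6*t^3 - 22*t^2 - 8*t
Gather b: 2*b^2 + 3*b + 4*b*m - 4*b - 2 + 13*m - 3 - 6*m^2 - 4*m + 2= 2*b^2 + b*(4*m - 1) - 6*m^2 + 9*m - 3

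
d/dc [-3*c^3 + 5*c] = 5 - 9*c^2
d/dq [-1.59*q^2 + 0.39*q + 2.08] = 0.39 - 3.18*q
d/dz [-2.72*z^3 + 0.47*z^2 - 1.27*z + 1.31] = -8.16*z^2 + 0.94*z - 1.27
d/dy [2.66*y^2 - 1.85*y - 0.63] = 5.32*y - 1.85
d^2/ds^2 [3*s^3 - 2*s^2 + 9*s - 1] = 18*s - 4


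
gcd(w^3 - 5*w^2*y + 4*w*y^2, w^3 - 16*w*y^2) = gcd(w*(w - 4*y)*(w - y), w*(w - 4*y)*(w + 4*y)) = -w^2 + 4*w*y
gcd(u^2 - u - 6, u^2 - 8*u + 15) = u - 3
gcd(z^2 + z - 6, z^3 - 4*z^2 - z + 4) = 1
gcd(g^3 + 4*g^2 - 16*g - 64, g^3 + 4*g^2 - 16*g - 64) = g^3 + 4*g^2 - 16*g - 64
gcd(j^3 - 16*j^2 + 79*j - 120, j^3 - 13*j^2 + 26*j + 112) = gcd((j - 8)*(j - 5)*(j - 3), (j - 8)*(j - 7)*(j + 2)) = j - 8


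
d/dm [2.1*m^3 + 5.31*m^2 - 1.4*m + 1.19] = 6.3*m^2 + 10.62*m - 1.4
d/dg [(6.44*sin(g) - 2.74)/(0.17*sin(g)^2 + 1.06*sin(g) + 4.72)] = (-1.0948*sin(g)^2 + 0.9316*sin(g) + 33.3012)*cos(g)/(0.0289*sin(g)^4 + 0.3604*sin(g)^3 + 2.7284*sin(g)^2 + 10.0064*sin(g) + 22.2784)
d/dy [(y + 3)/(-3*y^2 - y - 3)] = (-3*y^2 - y + (y + 3)*(6*y + 1) - 3)/(3*y^2 + y + 3)^2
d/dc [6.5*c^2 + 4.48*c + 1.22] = 13.0*c + 4.48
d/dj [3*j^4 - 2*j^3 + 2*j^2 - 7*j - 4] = 12*j^3 - 6*j^2 + 4*j - 7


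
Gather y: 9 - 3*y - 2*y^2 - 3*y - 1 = -2*y^2 - 6*y + 8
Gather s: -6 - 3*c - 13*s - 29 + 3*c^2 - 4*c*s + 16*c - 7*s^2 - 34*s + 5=3*c^2 + 13*c - 7*s^2 + s*(-4*c - 47) - 30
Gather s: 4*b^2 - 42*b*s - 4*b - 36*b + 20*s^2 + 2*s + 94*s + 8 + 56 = 4*b^2 - 40*b + 20*s^2 + s*(96 - 42*b) + 64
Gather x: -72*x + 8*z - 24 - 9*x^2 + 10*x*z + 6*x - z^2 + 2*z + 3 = -9*x^2 + x*(10*z - 66) - z^2 + 10*z - 21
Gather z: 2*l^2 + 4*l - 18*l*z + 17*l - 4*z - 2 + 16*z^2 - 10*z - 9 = 2*l^2 + 21*l + 16*z^2 + z*(-18*l - 14) - 11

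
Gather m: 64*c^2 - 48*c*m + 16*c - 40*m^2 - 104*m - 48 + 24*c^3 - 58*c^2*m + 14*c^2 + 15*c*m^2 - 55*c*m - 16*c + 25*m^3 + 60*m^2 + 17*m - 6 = 24*c^3 + 78*c^2 + 25*m^3 + m^2*(15*c + 20) + m*(-58*c^2 - 103*c - 87) - 54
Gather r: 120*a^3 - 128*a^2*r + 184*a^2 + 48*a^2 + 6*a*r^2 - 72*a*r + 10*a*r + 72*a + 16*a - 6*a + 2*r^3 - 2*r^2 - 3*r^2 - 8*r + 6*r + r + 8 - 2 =120*a^3 + 232*a^2 + 82*a + 2*r^3 + r^2*(6*a - 5) + r*(-128*a^2 - 62*a - 1) + 6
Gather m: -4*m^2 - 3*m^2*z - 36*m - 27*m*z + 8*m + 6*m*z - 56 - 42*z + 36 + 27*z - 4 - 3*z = m^2*(-3*z - 4) + m*(-21*z - 28) - 18*z - 24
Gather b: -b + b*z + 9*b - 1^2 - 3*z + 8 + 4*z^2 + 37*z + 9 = b*(z + 8) + 4*z^2 + 34*z + 16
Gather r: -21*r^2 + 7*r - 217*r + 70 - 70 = -21*r^2 - 210*r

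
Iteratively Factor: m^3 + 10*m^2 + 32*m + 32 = (m + 2)*(m^2 + 8*m + 16) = (m + 2)*(m + 4)*(m + 4)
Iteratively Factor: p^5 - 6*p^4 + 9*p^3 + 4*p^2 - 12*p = (p - 2)*(p^4 - 4*p^3 + p^2 + 6*p) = p*(p - 2)*(p^3 - 4*p^2 + p + 6) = p*(p - 3)*(p - 2)*(p^2 - p - 2) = p*(p - 3)*(p - 2)^2*(p + 1)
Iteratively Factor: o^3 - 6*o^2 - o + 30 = (o - 3)*(o^2 - 3*o - 10) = (o - 3)*(o + 2)*(o - 5)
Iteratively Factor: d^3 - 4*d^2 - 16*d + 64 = (d + 4)*(d^2 - 8*d + 16) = (d - 4)*(d + 4)*(d - 4)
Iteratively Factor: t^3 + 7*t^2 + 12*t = (t + 4)*(t^2 + 3*t) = t*(t + 4)*(t + 3)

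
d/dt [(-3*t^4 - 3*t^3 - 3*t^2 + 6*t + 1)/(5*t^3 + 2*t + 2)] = (-15*t^6 - 3*t^4 - 96*t^3 - 39*t^2 - 12*t + 10)/(25*t^6 + 20*t^4 + 20*t^3 + 4*t^2 + 8*t + 4)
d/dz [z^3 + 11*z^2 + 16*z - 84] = 3*z^2 + 22*z + 16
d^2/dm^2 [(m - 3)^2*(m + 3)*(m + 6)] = 12*m^2 + 18*m - 54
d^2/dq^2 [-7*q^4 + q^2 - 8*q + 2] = 2 - 84*q^2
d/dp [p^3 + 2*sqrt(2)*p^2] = p*(3*p + 4*sqrt(2))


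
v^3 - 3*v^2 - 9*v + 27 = (v - 3)^2*(v + 3)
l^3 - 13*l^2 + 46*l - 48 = (l - 8)*(l - 3)*(l - 2)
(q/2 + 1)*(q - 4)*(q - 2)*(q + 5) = q^4/2 + q^3/2 - 12*q^2 - 2*q + 40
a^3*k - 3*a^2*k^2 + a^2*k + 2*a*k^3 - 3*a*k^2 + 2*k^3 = (a - 2*k)*(a - k)*(a*k + k)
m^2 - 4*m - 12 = (m - 6)*(m + 2)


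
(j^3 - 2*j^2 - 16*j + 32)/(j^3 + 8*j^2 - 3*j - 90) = (j^3 - 2*j^2 - 16*j + 32)/(j^3 + 8*j^2 - 3*j - 90)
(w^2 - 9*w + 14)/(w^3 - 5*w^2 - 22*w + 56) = 1/(w + 4)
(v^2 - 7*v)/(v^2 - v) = (v - 7)/(v - 1)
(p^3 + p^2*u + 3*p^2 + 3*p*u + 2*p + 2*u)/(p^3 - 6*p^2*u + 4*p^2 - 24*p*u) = (p^3 + p^2*u + 3*p^2 + 3*p*u + 2*p + 2*u)/(p*(p^2 - 6*p*u + 4*p - 24*u))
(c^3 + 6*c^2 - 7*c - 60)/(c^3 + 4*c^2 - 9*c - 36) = (c + 5)/(c + 3)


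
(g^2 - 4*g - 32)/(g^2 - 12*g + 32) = (g + 4)/(g - 4)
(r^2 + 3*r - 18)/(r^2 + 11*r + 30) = (r - 3)/(r + 5)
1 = 1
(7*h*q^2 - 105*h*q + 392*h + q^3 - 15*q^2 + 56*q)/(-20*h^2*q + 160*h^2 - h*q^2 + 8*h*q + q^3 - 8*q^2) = (7*h*q - 49*h + q^2 - 7*q)/(-20*h^2 - h*q + q^2)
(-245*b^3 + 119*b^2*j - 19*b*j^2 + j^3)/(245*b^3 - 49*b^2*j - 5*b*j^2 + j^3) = (-7*b + j)/(7*b + j)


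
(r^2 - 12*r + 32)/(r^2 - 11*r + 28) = (r - 8)/(r - 7)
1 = 1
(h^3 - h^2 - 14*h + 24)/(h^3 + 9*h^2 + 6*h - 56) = (h - 3)/(h + 7)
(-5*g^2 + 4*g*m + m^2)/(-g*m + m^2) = (5*g + m)/m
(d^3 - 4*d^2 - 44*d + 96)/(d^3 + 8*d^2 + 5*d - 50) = (d^2 - 2*d - 48)/(d^2 + 10*d + 25)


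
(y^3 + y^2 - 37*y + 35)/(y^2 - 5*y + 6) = (y^3 + y^2 - 37*y + 35)/(y^2 - 5*y + 6)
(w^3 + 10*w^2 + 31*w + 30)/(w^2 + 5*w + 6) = w + 5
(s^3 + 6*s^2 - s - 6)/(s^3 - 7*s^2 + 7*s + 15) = (s^2 + 5*s - 6)/(s^2 - 8*s + 15)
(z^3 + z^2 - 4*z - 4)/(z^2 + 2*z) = z - 1 - 2/z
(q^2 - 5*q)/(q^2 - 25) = q/(q + 5)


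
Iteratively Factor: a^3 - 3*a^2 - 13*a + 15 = (a - 5)*(a^2 + 2*a - 3) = (a - 5)*(a - 1)*(a + 3)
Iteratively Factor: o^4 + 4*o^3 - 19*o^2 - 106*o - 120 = (o - 5)*(o^3 + 9*o^2 + 26*o + 24) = (o - 5)*(o + 4)*(o^2 + 5*o + 6) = (o - 5)*(o + 2)*(o + 4)*(o + 3)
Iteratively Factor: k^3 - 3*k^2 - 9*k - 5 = (k + 1)*(k^2 - 4*k - 5) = (k - 5)*(k + 1)*(k + 1)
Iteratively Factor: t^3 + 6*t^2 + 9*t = (t + 3)*(t^2 + 3*t) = (t + 3)^2*(t)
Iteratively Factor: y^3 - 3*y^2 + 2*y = (y - 1)*(y^2 - 2*y) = y*(y - 1)*(y - 2)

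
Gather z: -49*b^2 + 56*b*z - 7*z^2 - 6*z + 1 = -49*b^2 - 7*z^2 + z*(56*b - 6) + 1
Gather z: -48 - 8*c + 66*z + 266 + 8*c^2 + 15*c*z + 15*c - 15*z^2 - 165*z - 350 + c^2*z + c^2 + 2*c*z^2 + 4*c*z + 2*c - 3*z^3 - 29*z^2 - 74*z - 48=9*c^2 + 9*c - 3*z^3 + z^2*(2*c - 44) + z*(c^2 + 19*c - 173) - 180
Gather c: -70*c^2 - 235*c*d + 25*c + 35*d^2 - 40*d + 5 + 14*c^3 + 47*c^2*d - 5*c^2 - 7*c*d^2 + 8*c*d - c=14*c^3 + c^2*(47*d - 75) + c*(-7*d^2 - 227*d + 24) + 35*d^2 - 40*d + 5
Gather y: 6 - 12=-6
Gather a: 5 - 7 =-2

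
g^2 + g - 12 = (g - 3)*(g + 4)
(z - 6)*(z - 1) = z^2 - 7*z + 6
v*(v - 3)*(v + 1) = v^3 - 2*v^2 - 3*v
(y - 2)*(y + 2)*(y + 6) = y^3 + 6*y^2 - 4*y - 24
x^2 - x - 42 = (x - 7)*(x + 6)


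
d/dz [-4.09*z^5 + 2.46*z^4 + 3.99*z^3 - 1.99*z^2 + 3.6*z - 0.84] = -20.45*z^4 + 9.84*z^3 + 11.97*z^2 - 3.98*z + 3.6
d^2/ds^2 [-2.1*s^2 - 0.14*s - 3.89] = -4.20000000000000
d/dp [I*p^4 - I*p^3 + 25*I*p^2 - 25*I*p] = I*(4*p^3 - 3*p^2 + 50*p - 25)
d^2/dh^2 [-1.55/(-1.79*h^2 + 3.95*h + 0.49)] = (9.93271*h^2 - 21.91855*h - 1.55*(3.58*h - 3.95)*(7.16*h - 7.9) - 2.71901)/(-1.79*h^2 + 3.95*h + 0.49)^3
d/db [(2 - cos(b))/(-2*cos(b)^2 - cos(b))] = -(2*sin(b)^3/cos(b)^2 + 8*tan(b))/(2*cos(b) + 1)^2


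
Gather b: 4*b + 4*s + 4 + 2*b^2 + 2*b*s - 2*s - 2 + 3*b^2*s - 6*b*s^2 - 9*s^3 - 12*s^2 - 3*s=b^2*(3*s + 2) + b*(-6*s^2 + 2*s + 4) - 9*s^3 - 12*s^2 - s + 2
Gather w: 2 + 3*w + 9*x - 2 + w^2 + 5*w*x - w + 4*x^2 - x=w^2 + w*(5*x + 2) + 4*x^2 + 8*x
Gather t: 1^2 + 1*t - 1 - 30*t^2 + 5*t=-30*t^2 + 6*t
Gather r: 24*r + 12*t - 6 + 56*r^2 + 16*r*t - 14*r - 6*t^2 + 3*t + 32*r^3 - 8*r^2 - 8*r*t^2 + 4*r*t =32*r^3 + 48*r^2 + r*(-8*t^2 + 20*t + 10) - 6*t^2 + 15*t - 6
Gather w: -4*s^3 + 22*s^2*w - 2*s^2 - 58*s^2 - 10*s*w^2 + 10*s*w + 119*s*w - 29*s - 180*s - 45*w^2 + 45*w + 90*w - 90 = -4*s^3 - 60*s^2 - 209*s + w^2*(-10*s - 45) + w*(22*s^2 + 129*s + 135) - 90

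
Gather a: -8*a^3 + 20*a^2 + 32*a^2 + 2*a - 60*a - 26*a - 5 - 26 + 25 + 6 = -8*a^3 + 52*a^2 - 84*a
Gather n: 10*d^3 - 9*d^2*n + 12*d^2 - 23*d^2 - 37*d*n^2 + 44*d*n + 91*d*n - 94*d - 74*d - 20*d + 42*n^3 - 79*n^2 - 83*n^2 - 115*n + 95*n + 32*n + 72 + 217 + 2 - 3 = 10*d^3 - 11*d^2 - 188*d + 42*n^3 + n^2*(-37*d - 162) + n*(-9*d^2 + 135*d + 12) + 288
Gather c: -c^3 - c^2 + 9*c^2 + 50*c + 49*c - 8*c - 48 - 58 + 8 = -c^3 + 8*c^2 + 91*c - 98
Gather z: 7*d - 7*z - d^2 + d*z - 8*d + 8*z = -d^2 - d + z*(d + 1)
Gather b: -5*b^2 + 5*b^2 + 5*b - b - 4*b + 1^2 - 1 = 0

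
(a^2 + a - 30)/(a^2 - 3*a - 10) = (a + 6)/(a + 2)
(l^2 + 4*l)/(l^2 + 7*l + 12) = l/(l + 3)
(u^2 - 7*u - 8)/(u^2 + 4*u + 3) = (u - 8)/(u + 3)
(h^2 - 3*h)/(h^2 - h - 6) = h/(h + 2)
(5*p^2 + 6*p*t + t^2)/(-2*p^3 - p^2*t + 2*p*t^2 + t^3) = (-5*p - t)/(2*p^2 - p*t - t^2)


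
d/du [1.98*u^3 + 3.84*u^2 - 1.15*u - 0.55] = 5.94*u^2 + 7.68*u - 1.15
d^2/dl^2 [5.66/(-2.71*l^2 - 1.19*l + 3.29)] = (83.135212*l^2 + 36.505868*l - 5.66*(5.42*l + 1.19)*(10.84*l + 2.38) - 100.927988)/(2.71*l^2 + 1.19*l - 3.29)^3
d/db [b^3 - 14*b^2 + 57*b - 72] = 3*b^2 - 28*b + 57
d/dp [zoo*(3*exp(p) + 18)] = zoo*exp(p)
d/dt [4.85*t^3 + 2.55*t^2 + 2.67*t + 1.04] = 14.55*t^2 + 5.1*t + 2.67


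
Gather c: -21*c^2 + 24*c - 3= -21*c^2 + 24*c - 3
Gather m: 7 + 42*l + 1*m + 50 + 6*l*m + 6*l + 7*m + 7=48*l + m*(6*l + 8) + 64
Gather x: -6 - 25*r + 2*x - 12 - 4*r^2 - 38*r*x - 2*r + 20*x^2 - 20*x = -4*r^2 - 27*r + 20*x^2 + x*(-38*r - 18) - 18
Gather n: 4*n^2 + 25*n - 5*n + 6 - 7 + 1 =4*n^2 + 20*n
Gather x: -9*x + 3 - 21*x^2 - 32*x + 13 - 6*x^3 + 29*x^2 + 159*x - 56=-6*x^3 + 8*x^2 + 118*x - 40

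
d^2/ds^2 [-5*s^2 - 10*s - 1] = -10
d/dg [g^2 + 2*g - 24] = 2*g + 2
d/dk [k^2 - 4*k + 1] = 2*k - 4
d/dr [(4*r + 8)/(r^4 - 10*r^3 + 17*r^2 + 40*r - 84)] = 4*(-3*r^2 + 24*r - 41)/(r^6 - 24*r^5 + 226*r^4 - 1068*r^3 + 2689*r^2 - 3444*r + 1764)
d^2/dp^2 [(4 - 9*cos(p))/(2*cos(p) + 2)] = 13*(sin(p)^2 + cos(p) + 1)/(2*(cos(p) + 1)^3)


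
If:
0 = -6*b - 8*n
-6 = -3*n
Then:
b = -8/3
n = 2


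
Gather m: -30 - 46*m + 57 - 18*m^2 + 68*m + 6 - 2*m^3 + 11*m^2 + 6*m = -2*m^3 - 7*m^2 + 28*m + 33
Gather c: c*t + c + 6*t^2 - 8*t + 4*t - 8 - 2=c*(t + 1) + 6*t^2 - 4*t - 10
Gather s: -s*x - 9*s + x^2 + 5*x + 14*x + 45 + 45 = s*(-x - 9) + x^2 + 19*x + 90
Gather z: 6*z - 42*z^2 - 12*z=-42*z^2 - 6*z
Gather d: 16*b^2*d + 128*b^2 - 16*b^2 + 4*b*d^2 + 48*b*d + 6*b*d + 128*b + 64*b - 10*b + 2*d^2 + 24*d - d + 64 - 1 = 112*b^2 + 182*b + d^2*(4*b + 2) + d*(16*b^2 + 54*b + 23) + 63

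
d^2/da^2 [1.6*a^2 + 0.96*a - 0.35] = 3.20000000000000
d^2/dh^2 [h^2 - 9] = 2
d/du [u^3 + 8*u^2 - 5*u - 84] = 3*u^2 + 16*u - 5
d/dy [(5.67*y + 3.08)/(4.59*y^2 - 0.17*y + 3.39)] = (-26.0253*y^2 - 28.2744*y + 19.7449)/(21.0681*y^4 - 1.5606*y^3 + 31.1491*y^2 - 1.1526*y + 11.4921)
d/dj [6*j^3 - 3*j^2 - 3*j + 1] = 18*j^2 - 6*j - 3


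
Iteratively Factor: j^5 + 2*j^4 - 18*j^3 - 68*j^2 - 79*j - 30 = (j + 1)*(j^4 + j^3 - 19*j^2 - 49*j - 30) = (j - 5)*(j + 1)*(j^3 + 6*j^2 + 11*j + 6) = (j - 5)*(j + 1)*(j + 2)*(j^2 + 4*j + 3) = (j - 5)*(j + 1)*(j + 2)*(j + 3)*(j + 1)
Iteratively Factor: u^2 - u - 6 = (u - 3)*(u + 2)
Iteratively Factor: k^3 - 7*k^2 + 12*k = (k)*(k^2 - 7*k + 12) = k*(k - 3)*(k - 4)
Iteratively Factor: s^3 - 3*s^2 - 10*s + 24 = (s - 2)*(s^2 - s - 12) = (s - 2)*(s + 3)*(s - 4)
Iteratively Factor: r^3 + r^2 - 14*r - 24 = (r + 3)*(r^2 - 2*r - 8) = (r + 2)*(r + 3)*(r - 4)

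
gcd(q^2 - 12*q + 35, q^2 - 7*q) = q - 7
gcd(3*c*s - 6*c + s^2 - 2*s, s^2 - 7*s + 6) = 1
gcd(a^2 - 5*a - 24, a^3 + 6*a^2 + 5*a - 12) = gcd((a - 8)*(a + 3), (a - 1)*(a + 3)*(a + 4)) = a + 3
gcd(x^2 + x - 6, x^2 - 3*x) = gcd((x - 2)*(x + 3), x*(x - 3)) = 1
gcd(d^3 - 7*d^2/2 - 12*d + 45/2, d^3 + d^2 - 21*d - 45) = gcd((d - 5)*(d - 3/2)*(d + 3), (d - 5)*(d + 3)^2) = d^2 - 2*d - 15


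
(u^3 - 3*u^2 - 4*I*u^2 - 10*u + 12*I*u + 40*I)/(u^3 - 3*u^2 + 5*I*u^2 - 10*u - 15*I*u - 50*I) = (u - 4*I)/(u + 5*I)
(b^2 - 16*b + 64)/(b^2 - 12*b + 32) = (b - 8)/(b - 4)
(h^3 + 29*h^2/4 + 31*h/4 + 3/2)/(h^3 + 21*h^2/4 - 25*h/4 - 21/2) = (4*h + 1)/(4*h - 7)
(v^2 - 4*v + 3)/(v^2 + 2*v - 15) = (v - 1)/(v + 5)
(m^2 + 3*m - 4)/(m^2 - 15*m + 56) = (m^2 + 3*m - 4)/(m^2 - 15*m + 56)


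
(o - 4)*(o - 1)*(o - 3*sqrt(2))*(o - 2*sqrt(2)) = o^4 - 5*sqrt(2)*o^3 - 5*o^3 + 16*o^2 + 25*sqrt(2)*o^2 - 60*o - 20*sqrt(2)*o + 48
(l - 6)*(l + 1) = l^2 - 5*l - 6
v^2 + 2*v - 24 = (v - 4)*(v + 6)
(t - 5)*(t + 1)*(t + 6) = t^3 + 2*t^2 - 29*t - 30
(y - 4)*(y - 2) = y^2 - 6*y + 8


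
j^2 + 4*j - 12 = (j - 2)*(j + 6)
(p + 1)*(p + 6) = p^2 + 7*p + 6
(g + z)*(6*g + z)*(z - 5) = 6*g^2*z - 30*g^2 + 7*g*z^2 - 35*g*z + z^3 - 5*z^2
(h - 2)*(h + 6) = h^2 + 4*h - 12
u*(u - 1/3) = u^2 - u/3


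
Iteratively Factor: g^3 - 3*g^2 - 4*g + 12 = (g - 2)*(g^2 - g - 6) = (g - 3)*(g - 2)*(g + 2)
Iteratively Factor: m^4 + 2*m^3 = (m + 2)*(m^3) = m*(m + 2)*(m^2) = m^2*(m + 2)*(m)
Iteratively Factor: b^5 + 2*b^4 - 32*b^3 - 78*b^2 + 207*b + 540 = (b - 3)*(b^4 + 5*b^3 - 17*b^2 - 129*b - 180) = (b - 5)*(b - 3)*(b^3 + 10*b^2 + 33*b + 36) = (b - 5)*(b - 3)*(b + 3)*(b^2 + 7*b + 12) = (b - 5)*(b - 3)*(b + 3)^2*(b + 4)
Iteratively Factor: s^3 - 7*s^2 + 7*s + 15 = (s + 1)*(s^2 - 8*s + 15) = (s - 3)*(s + 1)*(s - 5)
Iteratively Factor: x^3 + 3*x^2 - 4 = (x - 1)*(x^2 + 4*x + 4) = (x - 1)*(x + 2)*(x + 2)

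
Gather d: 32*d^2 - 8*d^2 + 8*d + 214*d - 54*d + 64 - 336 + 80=24*d^2 + 168*d - 192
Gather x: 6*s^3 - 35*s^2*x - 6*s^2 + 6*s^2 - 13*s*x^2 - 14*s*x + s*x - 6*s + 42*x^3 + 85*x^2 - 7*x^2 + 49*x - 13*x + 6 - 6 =6*s^3 - 6*s + 42*x^3 + x^2*(78 - 13*s) + x*(-35*s^2 - 13*s + 36)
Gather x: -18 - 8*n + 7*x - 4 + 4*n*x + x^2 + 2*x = -8*n + x^2 + x*(4*n + 9) - 22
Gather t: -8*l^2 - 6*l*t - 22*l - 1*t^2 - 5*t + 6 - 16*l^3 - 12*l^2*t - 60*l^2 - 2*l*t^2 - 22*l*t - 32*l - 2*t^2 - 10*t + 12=-16*l^3 - 68*l^2 - 54*l + t^2*(-2*l - 3) + t*(-12*l^2 - 28*l - 15) + 18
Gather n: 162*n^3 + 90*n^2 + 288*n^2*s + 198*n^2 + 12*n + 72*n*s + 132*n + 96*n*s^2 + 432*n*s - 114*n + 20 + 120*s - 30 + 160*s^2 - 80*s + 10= 162*n^3 + n^2*(288*s + 288) + n*(96*s^2 + 504*s + 30) + 160*s^2 + 40*s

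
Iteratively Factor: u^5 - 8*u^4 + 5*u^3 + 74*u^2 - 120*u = (u)*(u^4 - 8*u^3 + 5*u^2 + 74*u - 120) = u*(u - 4)*(u^3 - 4*u^2 - 11*u + 30) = u*(u - 4)*(u - 2)*(u^2 - 2*u - 15) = u*(u - 4)*(u - 2)*(u + 3)*(u - 5)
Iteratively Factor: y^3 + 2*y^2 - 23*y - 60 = (y + 3)*(y^2 - y - 20) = (y - 5)*(y + 3)*(y + 4)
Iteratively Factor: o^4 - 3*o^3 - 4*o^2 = (o)*(o^3 - 3*o^2 - 4*o) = o*(o - 4)*(o^2 + o) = o^2*(o - 4)*(o + 1)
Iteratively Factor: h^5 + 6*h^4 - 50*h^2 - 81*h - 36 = (h + 3)*(h^4 + 3*h^3 - 9*h^2 - 23*h - 12) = (h + 1)*(h + 3)*(h^3 + 2*h^2 - 11*h - 12) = (h + 1)*(h + 3)*(h + 4)*(h^2 - 2*h - 3) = (h + 1)^2*(h + 3)*(h + 4)*(h - 3)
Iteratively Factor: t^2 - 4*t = (t)*(t - 4)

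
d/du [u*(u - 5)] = 2*u - 5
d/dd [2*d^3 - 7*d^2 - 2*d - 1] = 6*d^2 - 14*d - 2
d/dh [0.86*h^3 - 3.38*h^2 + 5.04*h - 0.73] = 2.58*h^2 - 6.76*h + 5.04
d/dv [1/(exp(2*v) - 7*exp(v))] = (7 - 2*exp(v))*exp(-v)/(exp(v) - 7)^2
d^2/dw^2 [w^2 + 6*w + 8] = 2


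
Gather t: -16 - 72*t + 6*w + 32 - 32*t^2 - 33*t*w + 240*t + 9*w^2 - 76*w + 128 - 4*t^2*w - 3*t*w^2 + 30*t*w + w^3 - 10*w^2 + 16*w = t^2*(-4*w - 32) + t*(-3*w^2 - 3*w + 168) + w^3 - w^2 - 54*w + 144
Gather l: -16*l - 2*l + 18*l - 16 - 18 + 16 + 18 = 0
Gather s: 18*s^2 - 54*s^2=-36*s^2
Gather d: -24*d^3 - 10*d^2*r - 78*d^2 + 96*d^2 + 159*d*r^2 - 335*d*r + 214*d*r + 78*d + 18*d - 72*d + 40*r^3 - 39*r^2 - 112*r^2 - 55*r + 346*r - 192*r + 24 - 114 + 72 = -24*d^3 + d^2*(18 - 10*r) + d*(159*r^2 - 121*r + 24) + 40*r^3 - 151*r^2 + 99*r - 18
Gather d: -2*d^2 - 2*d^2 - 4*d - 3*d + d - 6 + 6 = -4*d^2 - 6*d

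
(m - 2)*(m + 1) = m^2 - m - 2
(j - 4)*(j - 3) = j^2 - 7*j + 12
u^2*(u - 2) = u^3 - 2*u^2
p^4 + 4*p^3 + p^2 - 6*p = p*(p - 1)*(p + 2)*(p + 3)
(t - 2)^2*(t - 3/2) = t^3 - 11*t^2/2 + 10*t - 6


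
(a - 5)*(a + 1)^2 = a^3 - 3*a^2 - 9*a - 5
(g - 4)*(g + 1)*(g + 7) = g^3 + 4*g^2 - 25*g - 28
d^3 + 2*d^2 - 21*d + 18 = (d - 3)*(d - 1)*(d + 6)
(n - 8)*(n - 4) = n^2 - 12*n + 32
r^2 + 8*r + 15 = (r + 3)*(r + 5)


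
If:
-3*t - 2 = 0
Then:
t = -2/3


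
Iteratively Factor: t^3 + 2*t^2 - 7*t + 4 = (t - 1)*(t^2 + 3*t - 4) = (t - 1)*(t + 4)*(t - 1)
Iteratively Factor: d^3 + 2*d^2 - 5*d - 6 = (d + 1)*(d^2 + d - 6) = (d + 1)*(d + 3)*(d - 2)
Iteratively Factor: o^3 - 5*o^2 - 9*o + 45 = (o - 3)*(o^2 - 2*o - 15) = (o - 5)*(o - 3)*(o + 3)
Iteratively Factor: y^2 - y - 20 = (y + 4)*(y - 5)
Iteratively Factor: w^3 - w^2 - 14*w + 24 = (w + 4)*(w^2 - 5*w + 6) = (w - 2)*(w + 4)*(w - 3)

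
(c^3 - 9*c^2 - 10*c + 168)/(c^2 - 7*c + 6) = (c^2 - 3*c - 28)/(c - 1)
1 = 1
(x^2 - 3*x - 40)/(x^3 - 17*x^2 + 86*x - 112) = (x + 5)/(x^2 - 9*x + 14)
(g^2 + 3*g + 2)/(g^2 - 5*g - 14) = (g + 1)/(g - 7)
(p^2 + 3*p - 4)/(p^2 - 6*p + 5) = (p + 4)/(p - 5)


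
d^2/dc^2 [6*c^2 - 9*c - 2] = 12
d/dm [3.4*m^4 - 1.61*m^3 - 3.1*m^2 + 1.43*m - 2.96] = 13.6*m^3 - 4.83*m^2 - 6.2*m + 1.43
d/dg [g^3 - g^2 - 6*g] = 3*g^2 - 2*g - 6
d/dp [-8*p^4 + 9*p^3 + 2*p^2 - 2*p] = -32*p^3 + 27*p^2 + 4*p - 2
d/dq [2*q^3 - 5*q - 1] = 6*q^2 - 5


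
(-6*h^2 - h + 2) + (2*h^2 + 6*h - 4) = -4*h^2 + 5*h - 2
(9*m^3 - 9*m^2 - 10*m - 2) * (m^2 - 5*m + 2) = 9*m^5 - 54*m^4 + 53*m^3 + 30*m^2 - 10*m - 4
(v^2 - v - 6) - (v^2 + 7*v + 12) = -8*v - 18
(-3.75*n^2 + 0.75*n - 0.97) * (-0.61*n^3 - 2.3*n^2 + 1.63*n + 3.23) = 2.2875*n^5 + 8.1675*n^4 - 7.2458*n^3 - 8.659*n^2 + 0.8414*n - 3.1331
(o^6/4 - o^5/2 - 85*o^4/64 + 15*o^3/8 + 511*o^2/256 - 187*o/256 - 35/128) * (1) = o^6/4 - o^5/2 - 85*o^4/64 + 15*o^3/8 + 511*o^2/256 - 187*o/256 - 35/128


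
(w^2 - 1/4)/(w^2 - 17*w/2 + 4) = (w + 1/2)/(w - 8)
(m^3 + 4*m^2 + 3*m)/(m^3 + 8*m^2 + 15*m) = (m + 1)/(m + 5)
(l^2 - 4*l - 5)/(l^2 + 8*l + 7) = (l - 5)/(l + 7)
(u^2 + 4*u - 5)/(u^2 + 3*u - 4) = (u + 5)/(u + 4)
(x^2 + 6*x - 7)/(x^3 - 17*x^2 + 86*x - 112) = (x^2 + 6*x - 7)/(x^3 - 17*x^2 + 86*x - 112)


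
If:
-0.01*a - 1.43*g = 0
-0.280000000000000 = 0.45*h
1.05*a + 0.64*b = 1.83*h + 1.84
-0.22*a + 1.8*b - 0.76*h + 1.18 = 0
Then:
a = 1.14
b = -0.78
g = -0.01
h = -0.62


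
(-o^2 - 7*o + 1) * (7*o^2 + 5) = -7*o^4 - 49*o^3 + 2*o^2 - 35*o + 5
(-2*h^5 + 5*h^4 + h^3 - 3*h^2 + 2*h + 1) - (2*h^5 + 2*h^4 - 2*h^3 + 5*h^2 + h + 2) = -4*h^5 + 3*h^4 + 3*h^3 - 8*h^2 + h - 1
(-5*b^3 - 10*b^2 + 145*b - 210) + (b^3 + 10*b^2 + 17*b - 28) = -4*b^3 + 162*b - 238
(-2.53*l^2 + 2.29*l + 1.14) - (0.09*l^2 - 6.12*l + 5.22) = -2.62*l^2 + 8.41*l - 4.08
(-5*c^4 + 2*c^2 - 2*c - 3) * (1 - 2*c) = 10*c^5 - 5*c^4 - 4*c^3 + 6*c^2 + 4*c - 3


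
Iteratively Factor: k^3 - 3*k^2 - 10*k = (k - 5)*(k^2 + 2*k) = k*(k - 5)*(k + 2)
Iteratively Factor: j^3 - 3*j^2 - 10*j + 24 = (j + 3)*(j^2 - 6*j + 8) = (j - 4)*(j + 3)*(j - 2)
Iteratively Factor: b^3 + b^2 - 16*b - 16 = (b + 1)*(b^2 - 16) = (b - 4)*(b + 1)*(b + 4)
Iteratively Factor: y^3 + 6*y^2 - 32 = (y + 4)*(y^2 + 2*y - 8) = (y + 4)^2*(y - 2)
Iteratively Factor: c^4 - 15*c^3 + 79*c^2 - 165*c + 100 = (c - 4)*(c^3 - 11*c^2 + 35*c - 25) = (c - 5)*(c - 4)*(c^2 - 6*c + 5) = (c - 5)^2*(c - 4)*(c - 1)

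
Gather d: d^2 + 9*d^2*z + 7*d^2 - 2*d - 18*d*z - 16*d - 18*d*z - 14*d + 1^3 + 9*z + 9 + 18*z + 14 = d^2*(9*z + 8) + d*(-36*z - 32) + 27*z + 24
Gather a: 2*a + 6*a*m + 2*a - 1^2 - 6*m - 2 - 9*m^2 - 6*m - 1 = a*(6*m + 4) - 9*m^2 - 12*m - 4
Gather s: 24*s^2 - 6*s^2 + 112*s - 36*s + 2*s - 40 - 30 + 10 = 18*s^2 + 78*s - 60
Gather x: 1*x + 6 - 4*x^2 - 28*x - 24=-4*x^2 - 27*x - 18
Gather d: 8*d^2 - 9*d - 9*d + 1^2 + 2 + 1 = 8*d^2 - 18*d + 4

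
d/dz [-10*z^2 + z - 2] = 1 - 20*z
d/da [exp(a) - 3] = exp(a)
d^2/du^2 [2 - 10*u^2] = -20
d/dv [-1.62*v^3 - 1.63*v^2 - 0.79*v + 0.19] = -4.86*v^2 - 3.26*v - 0.79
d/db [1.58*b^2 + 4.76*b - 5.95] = 3.16*b + 4.76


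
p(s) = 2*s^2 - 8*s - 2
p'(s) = 4*s - 8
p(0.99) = -7.96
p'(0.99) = -4.04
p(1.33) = -9.10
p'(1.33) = -2.68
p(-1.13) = 9.59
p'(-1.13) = -12.52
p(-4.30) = 69.38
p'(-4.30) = -25.20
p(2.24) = -9.88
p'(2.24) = 0.96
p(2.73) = -8.93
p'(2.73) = 2.92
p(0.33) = -4.42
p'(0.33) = -6.68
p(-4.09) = 64.18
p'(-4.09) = -24.36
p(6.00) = 22.00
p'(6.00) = 16.00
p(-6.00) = 118.00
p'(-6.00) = -32.00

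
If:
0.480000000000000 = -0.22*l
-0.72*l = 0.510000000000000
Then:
No Solution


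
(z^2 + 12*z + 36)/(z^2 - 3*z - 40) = (z^2 + 12*z + 36)/(z^2 - 3*z - 40)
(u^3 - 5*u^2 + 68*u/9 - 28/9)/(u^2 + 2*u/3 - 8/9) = (3*u^2 - 13*u + 14)/(3*u + 4)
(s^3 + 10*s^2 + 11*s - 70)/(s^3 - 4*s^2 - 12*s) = (-s^3 - 10*s^2 - 11*s + 70)/(s*(-s^2 + 4*s + 12))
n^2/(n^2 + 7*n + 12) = n^2/(n^2 + 7*n + 12)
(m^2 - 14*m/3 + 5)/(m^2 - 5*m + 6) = (m - 5/3)/(m - 2)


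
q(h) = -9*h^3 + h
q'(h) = 1 - 27*h^2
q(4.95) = -1086.64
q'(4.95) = -660.57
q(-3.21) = 294.48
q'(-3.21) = -277.21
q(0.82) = -4.14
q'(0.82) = -17.15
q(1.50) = -28.88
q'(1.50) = -59.75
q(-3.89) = 525.88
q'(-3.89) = -407.57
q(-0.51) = 0.68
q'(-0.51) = -6.02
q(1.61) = -35.95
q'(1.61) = -68.99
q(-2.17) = 89.79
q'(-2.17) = -126.14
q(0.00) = 0.00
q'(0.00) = 1.00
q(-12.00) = 15540.00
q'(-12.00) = -3887.00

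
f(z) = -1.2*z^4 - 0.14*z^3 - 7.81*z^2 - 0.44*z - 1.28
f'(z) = -4.8*z^3 - 0.42*z^2 - 15.62*z - 0.44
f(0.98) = -10.45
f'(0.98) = -20.67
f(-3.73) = -333.32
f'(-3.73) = 301.08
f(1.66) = -33.28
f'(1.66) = -49.48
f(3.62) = -317.93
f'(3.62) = -290.19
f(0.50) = -3.54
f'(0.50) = -8.96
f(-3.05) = -172.46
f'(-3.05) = 179.48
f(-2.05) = -53.19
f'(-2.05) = 71.17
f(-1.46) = -22.30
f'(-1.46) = 36.41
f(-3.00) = -163.67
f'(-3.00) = 172.24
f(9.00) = -8613.11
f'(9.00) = -3674.24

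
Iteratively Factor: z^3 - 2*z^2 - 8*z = (z)*(z^2 - 2*z - 8) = z*(z + 2)*(z - 4)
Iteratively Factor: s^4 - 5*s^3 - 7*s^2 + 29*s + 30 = (s + 2)*(s^3 - 7*s^2 + 7*s + 15) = (s - 5)*(s + 2)*(s^2 - 2*s - 3) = (s - 5)*(s + 1)*(s + 2)*(s - 3)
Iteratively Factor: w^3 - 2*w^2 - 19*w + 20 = (w + 4)*(w^2 - 6*w + 5) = (w - 5)*(w + 4)*(w - 1)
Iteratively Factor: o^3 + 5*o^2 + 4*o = (o + 4)*(o^2 + o) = o*(o + 4)*(o + 1)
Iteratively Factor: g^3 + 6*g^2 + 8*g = (g + 2)*(g^2 + 4*g) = (g + 2)*(g + 4)*(g)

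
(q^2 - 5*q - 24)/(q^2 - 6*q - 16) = (q + 3)/(q + 2)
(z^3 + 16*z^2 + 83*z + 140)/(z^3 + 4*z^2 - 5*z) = (z^2 + 11*z + 28)/(z*(z - 1))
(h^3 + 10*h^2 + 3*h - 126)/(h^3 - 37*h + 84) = (h + 6)/(h - 4)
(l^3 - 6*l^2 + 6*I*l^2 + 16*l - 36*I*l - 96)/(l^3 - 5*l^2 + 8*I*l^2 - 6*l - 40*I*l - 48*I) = (l - 2*I)/(l + 1)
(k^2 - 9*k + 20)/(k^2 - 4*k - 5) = (k - 4)/(k + 1)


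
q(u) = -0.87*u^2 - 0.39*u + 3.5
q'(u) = -1.74*u - 0.39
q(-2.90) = -2.69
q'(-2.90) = 4.66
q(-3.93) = -8.40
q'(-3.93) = 6.45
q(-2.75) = -2.01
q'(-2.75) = 4.40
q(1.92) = -0.46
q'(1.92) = -3.73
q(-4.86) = -15.15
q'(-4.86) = 8.07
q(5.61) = -26.07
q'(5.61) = -10.15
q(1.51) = 0.93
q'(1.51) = -3.02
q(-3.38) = -5.12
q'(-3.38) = 5.49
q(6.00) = -30.16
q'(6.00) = -10.83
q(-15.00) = -186.40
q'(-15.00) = 25.71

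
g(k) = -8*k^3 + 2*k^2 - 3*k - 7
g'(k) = -24*k^2 + 4*k - 3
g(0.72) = -11.11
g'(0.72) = -12.56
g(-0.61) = -2.61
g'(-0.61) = -14.37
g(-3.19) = 282.62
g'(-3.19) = -259.99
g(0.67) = -10.52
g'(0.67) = -11.09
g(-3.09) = 257.40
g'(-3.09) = -244.51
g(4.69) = -802.37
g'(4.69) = -512.15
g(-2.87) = 207.20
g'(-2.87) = -212.17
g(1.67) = -43.69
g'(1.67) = -63.25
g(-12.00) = 14141.00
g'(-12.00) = -3507.00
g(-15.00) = 27488.00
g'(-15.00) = -5463.00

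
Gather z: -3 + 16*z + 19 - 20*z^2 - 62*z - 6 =-20*z^2 - 46*z + 10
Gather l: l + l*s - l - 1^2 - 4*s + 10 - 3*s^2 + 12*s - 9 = l*s - 3*s^2 + 8*s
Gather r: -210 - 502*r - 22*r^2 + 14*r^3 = 14*r^3 - 22*r^2 - 502*r - 210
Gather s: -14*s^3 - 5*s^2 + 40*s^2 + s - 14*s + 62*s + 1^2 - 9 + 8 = -14*s^3 + 35*s^2 + 49*s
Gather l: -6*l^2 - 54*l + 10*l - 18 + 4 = -6*l^2 - 44*l - 14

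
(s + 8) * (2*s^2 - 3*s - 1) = 2*s^3 + 13*s^2 - 25*s - 8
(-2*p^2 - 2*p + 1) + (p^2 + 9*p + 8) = -p^2 + 7*p + 9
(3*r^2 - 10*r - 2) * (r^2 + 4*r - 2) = 3*r^4 + 2*r^3 - 48*r^2 + 12*r + 4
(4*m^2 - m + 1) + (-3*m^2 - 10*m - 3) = m^2 - 11*m - 2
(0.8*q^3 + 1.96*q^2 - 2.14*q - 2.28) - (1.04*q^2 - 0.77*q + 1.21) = 0.8*q^3 + 0.92*q^2 - 1.37*q - 3.49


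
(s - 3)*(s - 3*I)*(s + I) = s^3 - 3*s^2 - 2*I*s^2 + 3*s + 6*I*s - 9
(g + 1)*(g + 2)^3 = g^4 + 7*g^3 + 18*g^2 + 20*g + 8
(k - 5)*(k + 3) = k^2 - 2*k - 15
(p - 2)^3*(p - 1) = p^4 - 7*p^3 + 18*p^2 - 20*p + 8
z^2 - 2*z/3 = z*(z - 2/3)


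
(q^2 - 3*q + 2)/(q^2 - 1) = (q - 2)/(q + 1)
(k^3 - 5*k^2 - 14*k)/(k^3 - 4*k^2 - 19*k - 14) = k/(k + 1)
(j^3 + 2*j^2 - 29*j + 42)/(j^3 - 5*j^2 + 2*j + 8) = (j^2 + 4*j - 21)/(j^2 - 3*j - 4)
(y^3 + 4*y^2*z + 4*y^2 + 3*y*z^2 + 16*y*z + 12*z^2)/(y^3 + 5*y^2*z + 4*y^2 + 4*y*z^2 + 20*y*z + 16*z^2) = (y + 3*z)/(y + 4*z)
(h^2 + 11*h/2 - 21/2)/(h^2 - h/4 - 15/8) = 4*(h + 7)/(4*h + 5)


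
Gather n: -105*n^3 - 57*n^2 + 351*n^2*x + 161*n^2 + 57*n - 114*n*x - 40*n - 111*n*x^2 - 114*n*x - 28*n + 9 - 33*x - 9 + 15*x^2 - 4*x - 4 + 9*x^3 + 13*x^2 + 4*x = -105*n^3 + n^2*(351*x + 104) + n*(-111*x^2 - 228*x - 11) + 9*x^3 + 28*x^2 - 33*x - 4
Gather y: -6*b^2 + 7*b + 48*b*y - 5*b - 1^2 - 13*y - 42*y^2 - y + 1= -6*b^2 + 2*b - 42*y^2 + y*(48*b - 14)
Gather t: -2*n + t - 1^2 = -2*n + t - 1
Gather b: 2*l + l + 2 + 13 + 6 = 3*l + 21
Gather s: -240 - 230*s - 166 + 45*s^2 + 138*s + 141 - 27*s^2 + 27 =18*s^2 - 92*s - 238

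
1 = 1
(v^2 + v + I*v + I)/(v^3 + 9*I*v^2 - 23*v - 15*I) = (v + 1)/(v^2 + 8*I*v - 15)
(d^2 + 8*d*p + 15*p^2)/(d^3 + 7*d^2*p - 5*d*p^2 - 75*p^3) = (-d - 3*p)/(-d^2 - 2*d*p + 15*p^2)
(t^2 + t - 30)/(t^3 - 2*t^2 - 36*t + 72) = (t - 5)/(t^2 - 8*t + 12)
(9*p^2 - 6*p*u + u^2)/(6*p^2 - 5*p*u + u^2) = (3*p - u)/(2*p - u)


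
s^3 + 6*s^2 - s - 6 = (s - 1)*(s + 1)*(s + 6)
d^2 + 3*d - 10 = (d - 2)*(d + 5)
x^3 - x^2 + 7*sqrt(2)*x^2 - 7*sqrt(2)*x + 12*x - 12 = (x - 1)*(x + sqrt(2))*(x + 6*sqrt(2))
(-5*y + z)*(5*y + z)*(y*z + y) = -25*y^3*z - 25*y^3 + y*z^3 + y*z^2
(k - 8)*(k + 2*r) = k^2 + 2*k*r - 8*k - 16*r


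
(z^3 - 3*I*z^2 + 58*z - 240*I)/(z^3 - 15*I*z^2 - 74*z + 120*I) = (z + 8*I)/(z - 4*I)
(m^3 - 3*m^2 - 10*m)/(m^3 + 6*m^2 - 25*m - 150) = m*(m + 2)/(m^2 + 11*m + 30)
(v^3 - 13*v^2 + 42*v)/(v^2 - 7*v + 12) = v*(v^2 - 13*v + 42)/(v^2 - 7*v + 12)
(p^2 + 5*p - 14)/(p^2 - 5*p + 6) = (p + 7)/(p - 3)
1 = 1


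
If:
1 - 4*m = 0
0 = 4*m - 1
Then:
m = 1/4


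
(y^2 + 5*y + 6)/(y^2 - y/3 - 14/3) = 3*(y + 3)/(3*y - 7)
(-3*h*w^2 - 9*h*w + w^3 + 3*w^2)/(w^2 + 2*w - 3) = w*(-3*h + w)/(w - 1)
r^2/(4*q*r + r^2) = r/(4*q + r)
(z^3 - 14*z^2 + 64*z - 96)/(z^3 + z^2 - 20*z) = (z^2 - 10*z + 24)/(z*(z + 5))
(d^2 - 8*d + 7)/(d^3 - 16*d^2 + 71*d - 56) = 1/(d - 8)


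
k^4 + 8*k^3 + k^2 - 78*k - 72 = (k - 3)*(k + 1)*(k + 4)*(k + 6)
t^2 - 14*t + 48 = (t - 8)*(t - 6)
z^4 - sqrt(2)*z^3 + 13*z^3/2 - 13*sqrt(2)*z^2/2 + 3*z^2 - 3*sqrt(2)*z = z*(z + 1/2)*(z + 6)*(z - sqrt(2))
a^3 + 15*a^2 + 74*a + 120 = (a + 4)*(a + 5)*(a + 6)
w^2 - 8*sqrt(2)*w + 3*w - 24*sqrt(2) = (w + 3)*(w - 8*sqrt(2))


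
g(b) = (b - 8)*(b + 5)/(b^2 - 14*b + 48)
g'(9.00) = -1.22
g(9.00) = 4.67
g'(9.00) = -1.22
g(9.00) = 4.67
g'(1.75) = -0.61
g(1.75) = -1.59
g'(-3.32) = -0.13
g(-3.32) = -0.18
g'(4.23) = -3.51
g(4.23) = -5.21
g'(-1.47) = -0.20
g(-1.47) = -0.47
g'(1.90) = -0.65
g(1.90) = -1.68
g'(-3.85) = -0.11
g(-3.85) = -0.12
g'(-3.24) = -0.13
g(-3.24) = -0.19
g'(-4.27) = -0.10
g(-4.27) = -0.07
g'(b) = (14 - 2*b)*(b - 8)*(b + 5)/(b^2 - 14*b + 48)^2 + (b - 8)/(b^2 - 14*b + 48) + (b + 5)/(b^2 - 14*b + 48)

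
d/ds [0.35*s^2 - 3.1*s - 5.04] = 0.7*s - 3.1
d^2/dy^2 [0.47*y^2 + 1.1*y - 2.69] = 0.940000000000000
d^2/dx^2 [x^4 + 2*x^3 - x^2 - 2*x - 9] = 12*x^2 + 12*x - 2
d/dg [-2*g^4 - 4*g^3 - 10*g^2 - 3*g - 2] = -8*g^3 - 12*g^2 - 20*g - 3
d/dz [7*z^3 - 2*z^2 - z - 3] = 21*z^2 - 4*z - 1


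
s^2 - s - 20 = (s - 5)*(s + 4)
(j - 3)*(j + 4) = j^2 + j - 12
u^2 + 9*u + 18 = (u + 3)*(u + 6)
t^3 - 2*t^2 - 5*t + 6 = (t - 3)*(t - 1)*(t + 2)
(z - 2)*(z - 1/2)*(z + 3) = z^3 + z^2/2 - 13*z/2 + 3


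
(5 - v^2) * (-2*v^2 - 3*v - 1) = 2*v^4 + 3*v^3 - 9*v^2 - 15*v - 5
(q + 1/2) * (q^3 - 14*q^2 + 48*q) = q^4 - 27*q^3/2 + 41*q^2 + 24*q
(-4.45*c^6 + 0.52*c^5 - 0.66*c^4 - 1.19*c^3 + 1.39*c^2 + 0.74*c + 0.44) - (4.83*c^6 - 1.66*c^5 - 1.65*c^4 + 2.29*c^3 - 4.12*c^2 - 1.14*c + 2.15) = -9.28*c^6 + 2.18*c^5 + 0.99*c^4 - 3.48*c^3 + 5.51*c^2 + 1.88*c - 1.71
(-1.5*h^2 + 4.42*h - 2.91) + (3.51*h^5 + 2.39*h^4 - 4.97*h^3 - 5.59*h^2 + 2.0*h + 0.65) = 3.51*h^5 + 2.39*h^4 - 4.97*h^3 - 7.09*h^2 + 6.42*h - 2.26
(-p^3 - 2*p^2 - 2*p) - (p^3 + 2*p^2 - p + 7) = -2*p^3 - 4*p^2 - p - 7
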